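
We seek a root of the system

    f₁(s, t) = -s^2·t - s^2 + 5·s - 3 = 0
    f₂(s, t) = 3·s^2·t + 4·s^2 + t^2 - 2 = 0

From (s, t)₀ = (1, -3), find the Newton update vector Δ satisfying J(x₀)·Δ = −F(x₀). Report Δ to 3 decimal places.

(-0.270, 1.568)

At (1, -3): F = (4.000, 2.000).
Jacobian J = [[-2·s·t - 2·s + 5, -s^2], [6·s·t + 8·s, 3·s^2 + 2·t]].
At the point, J = [[9.000, -1.000], [-10.000, -3.000]] (det J = -37.000).
Solving J·Δ = −F gives Δ = (-0.270, 1.568).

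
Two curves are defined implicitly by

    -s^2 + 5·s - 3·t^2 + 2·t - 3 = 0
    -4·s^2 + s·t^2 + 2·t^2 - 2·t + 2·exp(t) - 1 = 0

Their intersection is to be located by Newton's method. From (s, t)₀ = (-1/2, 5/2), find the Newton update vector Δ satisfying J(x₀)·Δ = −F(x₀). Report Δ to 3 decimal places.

(0.751, -1.153)

At (-1/2, 5/2): F = (-19.500, 26.73999).
Jacobian J = [[-2·s + 5, -6·t + 2], [-8·s + t^2, 2·s·t + 4·t + 2·exp(t) - 2]].
At the point, J = [[6.000, -13.000], [10.250, 29.86499]] (det J = 312.43993).
Solving J·Δ = −F gives Δ = (0.751, -1.153).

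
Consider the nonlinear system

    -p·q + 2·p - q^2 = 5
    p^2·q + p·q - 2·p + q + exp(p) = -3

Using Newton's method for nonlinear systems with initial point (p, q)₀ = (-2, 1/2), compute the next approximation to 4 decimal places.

(2.2450, 2.3825)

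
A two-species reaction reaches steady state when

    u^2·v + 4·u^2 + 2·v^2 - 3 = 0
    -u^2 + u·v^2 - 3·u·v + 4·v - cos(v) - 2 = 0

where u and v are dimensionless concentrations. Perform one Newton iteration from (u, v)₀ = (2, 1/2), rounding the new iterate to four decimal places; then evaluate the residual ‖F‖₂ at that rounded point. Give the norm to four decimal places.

7.0827

At (2, 1/2): F = (15.5000, -7.377583).
Jacobian J = [[2·u·v + 8·u, u^2 + 4·v], [-2·u + v^2 - 3·v, 2·u·v - 3·u + sin(v) + 4]].
At the point, J = [[18.0000, 6.0000], [-5.2500, 0.479426]] (det J = 40.129660).
Solving J·Δ = −F gives Δ = (-1.2882, 1.2814).
Then the next iterate is (u, v)₁ = (0.7118, 1.7814).
Re-evaluating at (0.7118, 1.7814): F = (6.275972, 3.282806), so ‖F‖₂ = 7.0827.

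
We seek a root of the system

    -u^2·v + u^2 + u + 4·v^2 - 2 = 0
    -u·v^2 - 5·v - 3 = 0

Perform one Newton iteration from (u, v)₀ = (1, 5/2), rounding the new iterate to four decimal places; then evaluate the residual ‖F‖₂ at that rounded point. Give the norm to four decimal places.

8.9381

At (1, 5/2): F = (22.5000, -21.7500).
Jacobian J = [[-2·u·v + 2·u + 1, -u^2 + 8·v], [-v^2, -2·u·v - 5]].
At the point, J = [[-2.0000, 19.0000], [-6.2500, -10.0000]] (det J = 138.7500).
Solving J·Δ = −F gives Δ = (-1.3568, -1.3270).
Then the next iterate is (u, v)₁ = (-0.3568, 1.1730).
Re-evaluating at (-0.3568, 1.1730): F = (3.124892, -8.374069), so ‖F‖₂ = 8.9381.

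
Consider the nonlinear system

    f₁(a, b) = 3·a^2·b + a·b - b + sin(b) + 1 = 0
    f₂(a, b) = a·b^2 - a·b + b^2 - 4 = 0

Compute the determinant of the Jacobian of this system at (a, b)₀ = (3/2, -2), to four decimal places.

188.9969

J = [[6·a·b + b, 3·a^2 + a + cos(b) - 1], [b^2 - b, 2·a·b - a + 2·b]].
At the point, J = [[-20.0000, 6.833853], [6.0000, -11.5000]].
det J = 188.9969.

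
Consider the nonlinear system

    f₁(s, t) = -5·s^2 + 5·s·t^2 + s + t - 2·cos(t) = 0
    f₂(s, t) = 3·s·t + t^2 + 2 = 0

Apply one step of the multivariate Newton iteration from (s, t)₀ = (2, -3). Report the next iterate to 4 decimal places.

(1.2222, -2.1438)

At (2, -3): F = (70.979985, -7.0000).
Jacobian J = [[-10·s + 5·t^2 + 1, 10·s·t + 2·sin(t) + 1], [3·t, 3·s + 2·t]].
At the point, J = [[26.0000, -59.282240], [-9.0000, 0.0000]] (det J = -533.540160).
Solving J·Δ = −F gives Δ = (-0.7778, 0.8562).
Then the next iterate is (s, t)₁ = (1.2222, -2.1438).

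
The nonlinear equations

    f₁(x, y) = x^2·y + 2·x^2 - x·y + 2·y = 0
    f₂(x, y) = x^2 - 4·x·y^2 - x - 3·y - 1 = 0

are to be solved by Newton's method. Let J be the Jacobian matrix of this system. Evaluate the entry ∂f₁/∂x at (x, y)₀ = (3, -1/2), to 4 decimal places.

9.5000

∂f₁/∂x = 2·x·y + 4·x - y.
At (3, -1/2) this is 9.5000.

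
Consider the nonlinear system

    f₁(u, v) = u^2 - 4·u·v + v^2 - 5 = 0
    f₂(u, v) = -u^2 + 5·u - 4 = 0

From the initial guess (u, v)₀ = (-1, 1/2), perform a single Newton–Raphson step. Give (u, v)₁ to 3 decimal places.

(0.429, 1.993)

At (-1, 1/2): F = (-1.750, -10.000).
Jacobian J = [[2·u - 4·v, -4·u + 2·v], [-2·u + 5, 0]].
At the point, J = [[-4.000, 5.000], [7.000, 0.000]] (det J = -35.000).
Solving J·Δ = −F gives Δ = (1.429, 1.493).
Then the next iterate is (u, v)₁ = (0.429, 1.993).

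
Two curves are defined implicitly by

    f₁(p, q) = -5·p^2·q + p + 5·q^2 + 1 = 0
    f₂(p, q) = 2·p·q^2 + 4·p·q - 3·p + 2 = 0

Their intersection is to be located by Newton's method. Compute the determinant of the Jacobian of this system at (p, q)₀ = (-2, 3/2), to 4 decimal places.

J = [[-10·p·q + 1, -5·p^2 + 10·q], [2·q^2 + 4·q - 3, 4·p·q + 4·p]].
At the point, J = [[31.0000, -5.0000], [7.5000, -20.0000]].
det J = -582.5000.

-582.5000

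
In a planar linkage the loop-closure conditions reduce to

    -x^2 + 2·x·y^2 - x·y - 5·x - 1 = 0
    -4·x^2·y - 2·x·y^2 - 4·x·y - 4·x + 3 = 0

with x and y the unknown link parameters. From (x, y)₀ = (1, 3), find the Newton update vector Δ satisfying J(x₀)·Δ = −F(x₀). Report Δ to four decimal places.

(-0.6548, -0.2510)

At (1, 3): F = (8.0000, -43.0000).
Jacobian J = [[-2·x + 2·y^2 - y - 5, 4·x·y - x], [-8·x·y - 2·y^2 - 4·y - 4, -4·x^2 - 4·x·y - 4·x]].
At the point, J = [[8.0000, 11.0000], [-58.0000, -20.0000]] (det J = 478.0000).
Solving J·Δ = −F gives Δ = (-0.6548, -0.2510).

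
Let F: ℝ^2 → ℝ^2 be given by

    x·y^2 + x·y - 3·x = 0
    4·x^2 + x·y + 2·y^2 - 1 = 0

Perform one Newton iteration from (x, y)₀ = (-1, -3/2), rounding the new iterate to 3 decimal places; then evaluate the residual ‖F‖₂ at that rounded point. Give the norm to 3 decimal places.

At (-1, -3/2): F = (2.250, 9.000).
Jacobian J = [[y^2 + y - 3, 2·x·y + x], [8·x + y, x + 4·y]].
At the point, J = [[-2.250, 2.000], [-9.500, -7.000]] (det J = 34.750).
Solving J·Δ = −F gives Δ = (0.971, -0.032).
Then the next iterate is (x, y)₁ = (-0.029, -1.532).
Re-evaluating at (-0.029, -1.532): F = (0.06336, 3.74184), so ‖F‖₂ = 3.742.

3.742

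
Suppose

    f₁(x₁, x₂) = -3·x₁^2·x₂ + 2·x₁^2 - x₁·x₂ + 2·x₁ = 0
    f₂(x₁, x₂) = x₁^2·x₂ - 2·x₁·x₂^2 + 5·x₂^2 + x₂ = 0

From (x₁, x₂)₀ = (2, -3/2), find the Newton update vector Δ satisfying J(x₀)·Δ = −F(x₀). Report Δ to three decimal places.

At (2, -3/2): F = (33.000, -5.250).
Jacobian J = [[-6·x₁·x₂ + 4·x₁ - x₂ + 2, -3·x₁^2 - x₁], [2·x₁·x₂ - 2·x₂^2, x₁^2 - 4·x₁·x₂ + 10·x₂ + 1]].
At the point, J = [[29.500, -14.000], [-10.500, 2.000]] (det J = -88.000).
Solving J·Δ = −F gives Δ = (-0.085, 2.178).

(-0.085, 2.178)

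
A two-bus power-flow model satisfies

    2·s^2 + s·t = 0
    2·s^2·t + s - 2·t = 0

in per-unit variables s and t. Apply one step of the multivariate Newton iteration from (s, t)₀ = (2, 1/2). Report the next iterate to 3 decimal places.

At (2, 1/2): F = (9.000, 5.000).
Jacobian J = [[4·s + t, s], [4·s·t + 1, 2·s^2 - 2]].
At the point, J = [[8.500, 2.000], [5.000, 6.000]] (det J = 41.000).
Solving J·Δ = −F gives Δ = (-1.073, 0.061).
Then the next iterate is (s, t)₁ = (0.927, 0.561).

(0.927, 0.561)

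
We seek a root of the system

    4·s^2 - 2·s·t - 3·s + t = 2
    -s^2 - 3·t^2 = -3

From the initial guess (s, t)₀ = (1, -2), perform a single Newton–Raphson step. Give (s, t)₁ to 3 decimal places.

(0.981, -1.170)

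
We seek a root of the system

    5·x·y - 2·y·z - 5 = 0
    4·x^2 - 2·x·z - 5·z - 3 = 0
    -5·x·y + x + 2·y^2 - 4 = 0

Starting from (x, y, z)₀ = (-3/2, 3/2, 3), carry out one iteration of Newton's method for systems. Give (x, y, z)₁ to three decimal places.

At (-3/2, 3/2, 3): F = (-25.250, 0.000, 10.250).
Jacobian J = [[5·y, 5·x - 2·z, -2·y], [8·x - 2·z, 0, -2·x - 5], [-5·y + 1, -5·x + 4·y, 0]].
At the point, J = [[7.500, -13.500, -3.000], [-18.000, 0.000, -2.000], [-6.500, 13.500, 0.000]] (det J = 756.000).
Solving J·Δ = −F gives Δ = (0.536, -0.501, -4.821).
Then the next iterate is (x, y, z)₁ = (-0.964, 0.999, -1.821).

(-0.964, 0.999, -1.821)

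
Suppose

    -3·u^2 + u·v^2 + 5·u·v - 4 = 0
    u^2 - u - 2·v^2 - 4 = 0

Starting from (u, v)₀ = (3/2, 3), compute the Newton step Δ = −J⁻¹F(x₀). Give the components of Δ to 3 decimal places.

At (3/2, 3): F = (25.250, -21.250).
Jacobian J = [[-6·u + v^2 + 5·v, 2·u·v + 5·u], [2·u - 1, -4·v]].
At the point, J = [[15.000, 16.500], [2.000, -12.000]] (det J = -213.000).
Solving J·Δ = −F gives Δ = (0.224, -1.734).

(0.224, -1.734)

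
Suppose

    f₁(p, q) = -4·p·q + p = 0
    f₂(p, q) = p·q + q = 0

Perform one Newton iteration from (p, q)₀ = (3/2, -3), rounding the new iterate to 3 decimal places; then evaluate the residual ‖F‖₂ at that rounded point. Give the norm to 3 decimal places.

2.865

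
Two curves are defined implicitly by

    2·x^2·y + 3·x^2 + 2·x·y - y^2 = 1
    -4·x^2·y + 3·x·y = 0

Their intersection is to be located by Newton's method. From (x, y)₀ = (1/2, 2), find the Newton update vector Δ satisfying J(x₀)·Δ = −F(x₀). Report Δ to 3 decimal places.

At (1/2, 2): F = (-1.250, 1.000).
Jacobian J = [[4·x·y + 6·x + 2·y, 2·x^2 + 2·x - 2·y], [-8·x·y + 3·y, -4·x^2 + 3·x]].
At the point, J = [[11.000, -2.500], [-2.000, 0.500]] (det J = 0.500).
Solving J·Δ = −F gives Δ = (-3.750, -17.000).

(-3.750, -17.000)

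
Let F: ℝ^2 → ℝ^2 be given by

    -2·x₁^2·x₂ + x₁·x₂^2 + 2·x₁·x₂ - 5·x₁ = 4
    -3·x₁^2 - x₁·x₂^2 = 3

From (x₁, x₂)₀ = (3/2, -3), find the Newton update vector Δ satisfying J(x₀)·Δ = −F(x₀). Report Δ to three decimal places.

At (3/2, -3): F = (6.500, -23.250).
Jacobian J = [[-4·x₁·x₂ + x₂^2 + 2·x₂ - 5, -2·x₁^2 + 2·x₁·x₂ + 2·x₁], [-6·x₁ - x₂^2, -2·x₁·x₂]].
At the point, J = [[16.000, -10.500], [-18.000, 9.000]] (det J = -45.000).
Solving J·Δ = −F gives Δ = (-4.125, -5.667).

(-4.125, -5.667)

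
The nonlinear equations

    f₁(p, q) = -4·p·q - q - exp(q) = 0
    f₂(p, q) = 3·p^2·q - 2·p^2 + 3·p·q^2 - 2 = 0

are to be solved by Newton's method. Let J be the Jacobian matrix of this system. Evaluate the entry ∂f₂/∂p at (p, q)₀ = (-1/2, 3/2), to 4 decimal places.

4.2500

∂f₂/∂p = 6·p·q - 4·p + 3·q^2.
At (-1/2, 3/2) this is 4.2500.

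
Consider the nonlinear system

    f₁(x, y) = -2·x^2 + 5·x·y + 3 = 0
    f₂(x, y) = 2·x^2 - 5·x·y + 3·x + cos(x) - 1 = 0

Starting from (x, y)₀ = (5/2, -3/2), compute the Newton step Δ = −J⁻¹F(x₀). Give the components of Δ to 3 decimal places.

(-3.622, -2.811)

At (5/2, -3/2): F = (-28.250, 36.94886).
Jacobian J = [[-4·x + 5·y, 5·x], [4·x - 5·y - sin(x) + 3, -5·x]].
At the point, J = [[-17.500, 12.500], [19.90153, -12.500]] (det J = -30.01910).
Solving J·Δ = −F gives Δ = (-3.622, -2.811).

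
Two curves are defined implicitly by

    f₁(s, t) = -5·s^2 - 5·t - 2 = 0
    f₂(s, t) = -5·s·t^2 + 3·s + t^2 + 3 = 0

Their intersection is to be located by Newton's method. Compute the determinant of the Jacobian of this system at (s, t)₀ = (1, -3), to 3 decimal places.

-450.000

J = [[-10·s, -5], [-5·t^2 + 3, -10·s·t + 2·t]].
At the point, J = [[-10.000, -5.000], [-42.000, 24.000]].
det J = -450.000.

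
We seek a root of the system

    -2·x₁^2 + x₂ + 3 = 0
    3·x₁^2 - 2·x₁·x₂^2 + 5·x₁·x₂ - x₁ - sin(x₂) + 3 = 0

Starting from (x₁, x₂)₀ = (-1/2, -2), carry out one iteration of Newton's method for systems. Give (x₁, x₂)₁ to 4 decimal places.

(1.2495, -5.9989)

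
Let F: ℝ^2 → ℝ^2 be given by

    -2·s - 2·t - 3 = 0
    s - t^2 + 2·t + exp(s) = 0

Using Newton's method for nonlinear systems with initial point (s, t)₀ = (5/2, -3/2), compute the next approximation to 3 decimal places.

At (5/2, -3/2): F = (-5.000, 9.43249).
Jacobian J = [[-2, -2], [exp(s) + 1, -2·t + 2]].
At the point, J = [[-2.000, -2.000], [13.18249, 5.000]] (det J = 16.36499).
Solving J·Δ = −F gives Δ = (0.375, -2.875).
Then the next iterate is (s, t)₁ = (2.875, -4.375).

(2.875, -4.375)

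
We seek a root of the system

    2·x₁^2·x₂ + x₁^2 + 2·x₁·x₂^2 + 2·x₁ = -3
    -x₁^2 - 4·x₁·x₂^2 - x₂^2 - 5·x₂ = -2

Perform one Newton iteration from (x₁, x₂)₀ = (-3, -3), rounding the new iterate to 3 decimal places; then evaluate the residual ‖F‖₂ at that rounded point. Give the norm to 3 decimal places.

At (-3, -3): F = (-102.000, 107.000).
Jacobian J = [[4·x₁·x₂ + 2·x₁ + 2·x₂^2 + 2, 2·x₁^2 + 4·x₁·x₂], [-2·x₁ - 4·x₂^2, -8·x₁·x₂ - 2·x₂ - 5]].
At the point, J = [[50.000, 54.000], [-30.000, -71.000]] (det J = -1930.000).
Solving J·Δ = −F gives Δ = (0.759, 1.187).
Then the next iterate is (x₁, x₂)₁ = (-2.241, -1.813).
Re-evaluating at (-2.241, -1.813): F = (-29.40218, 32.22034), so ‖F‖₂ = 43.619.

43.619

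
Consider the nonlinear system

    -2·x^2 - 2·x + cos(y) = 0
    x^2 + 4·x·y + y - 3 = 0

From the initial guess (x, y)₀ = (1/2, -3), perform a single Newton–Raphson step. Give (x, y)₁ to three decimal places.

(-0.056, -1.123)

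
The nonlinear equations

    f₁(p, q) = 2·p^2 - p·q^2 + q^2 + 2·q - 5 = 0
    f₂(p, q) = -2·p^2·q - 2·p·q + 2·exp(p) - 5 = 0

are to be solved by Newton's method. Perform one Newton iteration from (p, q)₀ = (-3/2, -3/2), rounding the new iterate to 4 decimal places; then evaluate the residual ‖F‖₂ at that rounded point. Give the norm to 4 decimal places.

9.1110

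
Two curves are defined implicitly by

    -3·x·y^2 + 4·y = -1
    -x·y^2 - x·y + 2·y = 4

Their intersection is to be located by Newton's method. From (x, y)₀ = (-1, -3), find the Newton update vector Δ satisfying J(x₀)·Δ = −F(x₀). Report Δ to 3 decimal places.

(-34.667, 68.000)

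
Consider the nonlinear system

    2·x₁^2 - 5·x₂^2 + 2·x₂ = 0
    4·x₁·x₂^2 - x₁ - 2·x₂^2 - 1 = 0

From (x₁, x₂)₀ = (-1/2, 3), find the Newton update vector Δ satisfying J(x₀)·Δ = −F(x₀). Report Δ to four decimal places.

(0.0953, -1.3818)

At (-1/2, 3): F = (-38.5000, -36.5000).
Jacobian J = [[4·x₁, -10·x₂ + 2], [4·x₂^2 - 1, 8·x₁·x₂ - 4·x₂]].
At the point, J = [[-2.0000, -28.0000], [35.0000, -24.0000]] (det J = 1028.0000).
Solving J·Δ = −F gives Δ = (0.0953, -1.3818).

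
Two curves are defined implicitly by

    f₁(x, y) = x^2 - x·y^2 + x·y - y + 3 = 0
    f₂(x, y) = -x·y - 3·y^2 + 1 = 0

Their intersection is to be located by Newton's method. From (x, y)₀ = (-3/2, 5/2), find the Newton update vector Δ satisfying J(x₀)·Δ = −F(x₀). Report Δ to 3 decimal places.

(0.416, -1.114)

At (-3/2, 5/2): F = (8.375, -14.000).
Jacobian J = [[2·x - y^2 + y, -2·x·y + x - 1], [-y, -x - 6·y]].
At the point, J = [[-6.750, 5.000], [-2.500, -13.500]] (det J = 103.625).
Solving J·Δ = −F gives Δ = (0.416, -1.114).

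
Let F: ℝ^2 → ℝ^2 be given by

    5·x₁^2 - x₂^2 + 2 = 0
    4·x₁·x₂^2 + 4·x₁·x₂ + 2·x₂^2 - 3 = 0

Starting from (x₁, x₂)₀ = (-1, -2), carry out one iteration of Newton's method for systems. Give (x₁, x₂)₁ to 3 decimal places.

(-0.667, -1.917)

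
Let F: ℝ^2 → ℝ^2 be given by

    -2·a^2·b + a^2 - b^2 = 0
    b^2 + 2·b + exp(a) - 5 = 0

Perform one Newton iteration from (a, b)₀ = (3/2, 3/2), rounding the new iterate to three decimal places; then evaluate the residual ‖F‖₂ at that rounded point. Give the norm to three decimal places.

At (3/2, 3/2): F = (-6.750, 4.73169).
Jacobian J = [[-4·a·b + 2·a, -2·a^2 - 2·b], [exp(a), 2·b + 2]].
At the point, J = [[-6.000, -7.500], [4.48169, 5.000]] (det J = 3.61267).
Solving J·Δ = −F gives Δ = (-0.481, -0.515).
Then the next iterate is (a, b)₁ = (1.019, 0.985).
Re-evaluating at (1.019, 0.985): F = (-1.97744, 0.71065), so ‖F‖₂ = 2.101.

2.101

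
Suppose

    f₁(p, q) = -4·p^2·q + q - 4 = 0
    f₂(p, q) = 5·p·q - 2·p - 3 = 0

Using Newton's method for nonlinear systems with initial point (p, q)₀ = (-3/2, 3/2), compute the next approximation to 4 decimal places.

(-1.1703, 0.2418)

At (-3/2, 3/2): F = (-16.0000, -11.2500).
Jacobian J = [[-8·p·q, -4·p^2 + 1], [5·q - 2, 5·p]].
At the point, J = [[18.0000, -8.0000], [5.5000, -7.5000]] (det J = -91.0000).
Solving J·Δ = −F gives Δ = (0.3297, -1.2582).
Then the next iterate is (p, q)₁ = (-1.1703, 0.2418).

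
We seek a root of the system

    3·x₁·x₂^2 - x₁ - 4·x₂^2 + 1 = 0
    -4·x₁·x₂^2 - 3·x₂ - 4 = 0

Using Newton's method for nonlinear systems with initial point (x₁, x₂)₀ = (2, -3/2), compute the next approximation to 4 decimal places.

(2.4719, -0.4644)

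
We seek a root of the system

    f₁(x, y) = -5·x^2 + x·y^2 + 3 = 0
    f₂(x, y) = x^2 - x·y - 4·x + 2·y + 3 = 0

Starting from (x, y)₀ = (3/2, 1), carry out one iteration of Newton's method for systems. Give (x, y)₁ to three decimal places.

At (3/2, 1): F = (-6.750, -0.250).
Jacobian J = [[-10·x + y^2, 2·x·y], [2·x - y - 4, -x + 2]].
At the point, J = [[-14.000, 3.000], [-2.000, 0.500]] (det J = -1.000).
Solving J·Δ = −F gives Δ = (-2.625, -10.000).
Then the next iterate is (x, y)₁ = (-1.125, -9.000).

(-1.125, -9.000)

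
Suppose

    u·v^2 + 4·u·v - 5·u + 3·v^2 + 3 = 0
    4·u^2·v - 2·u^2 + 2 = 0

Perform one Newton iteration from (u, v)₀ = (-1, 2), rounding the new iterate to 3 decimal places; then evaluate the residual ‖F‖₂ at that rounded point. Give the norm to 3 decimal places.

8.000

At (-1, 2): F = (8.000, 8.000).
Jacobian J = [[v^2 + 4·v - 5, 2·u·v + 4·u + 6·v], [8·u·v - 4·u, 4·u^2]].
At the point, J = [[7.000, 4.000], [-12.000, 4.000]] (det J = 76.000).
Solving J·Δ = −F gives Δ = (0.000, -2.000).
Then the next iterate is (u, v)₁ = (-1.000, 0.000).
Re-evaluating at (-1.000, 0.000): F = (8.000, 0.000), so ‖F‖₂ = 8.000.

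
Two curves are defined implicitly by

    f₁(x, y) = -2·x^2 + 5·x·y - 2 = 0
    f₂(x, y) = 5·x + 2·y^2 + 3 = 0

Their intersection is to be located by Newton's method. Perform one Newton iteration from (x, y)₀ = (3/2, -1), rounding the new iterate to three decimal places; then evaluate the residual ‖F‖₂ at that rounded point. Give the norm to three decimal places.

318.331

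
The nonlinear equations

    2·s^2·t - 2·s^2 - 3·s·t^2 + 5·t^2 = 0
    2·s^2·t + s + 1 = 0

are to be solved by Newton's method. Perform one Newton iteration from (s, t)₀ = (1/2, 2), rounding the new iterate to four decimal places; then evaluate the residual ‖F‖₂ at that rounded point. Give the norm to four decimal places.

At (1/2, 2): F = (14.5000, 2.5000).
Jacobian J = [[4·s·t - 4·s - 3·t^2, 2·s^2 - 6·s·t + 10·t], [4·s·t + 1, 2·s^2]].
At the point, J = [[-10.0000, 14.5000], [5.0000, 0.5000]] (det J = -77.5000).
Solving J·Δ = −F gives Δ = (-0.3742, -1.2581).
Then the next iterate is (s, t)₁ = (0.1258, 0.7419).
Re-evaluating at (0.1258, 0.7419): F = (2.536182, 1.149282), so ‖F‖₂ = 2.7844.

2.7844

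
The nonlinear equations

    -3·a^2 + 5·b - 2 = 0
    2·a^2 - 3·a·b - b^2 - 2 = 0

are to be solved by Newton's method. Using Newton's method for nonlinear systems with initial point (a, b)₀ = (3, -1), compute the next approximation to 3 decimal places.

At (3, -1): F = (-34.000, 24.000).
Jacobian J = [[-6·a, 5], [4·a - 3·b, -3·a - 2·b]].
At the point, J = [[-18.000, 5.000], [15.000, -7.000]] (det J = 51.000).
Solving J·Δ = −F gives Δ = (-2.314, -1.529).
Then the next iterate is (a, b)₁ = (0.686, -2.529).

(0.686, -2.529)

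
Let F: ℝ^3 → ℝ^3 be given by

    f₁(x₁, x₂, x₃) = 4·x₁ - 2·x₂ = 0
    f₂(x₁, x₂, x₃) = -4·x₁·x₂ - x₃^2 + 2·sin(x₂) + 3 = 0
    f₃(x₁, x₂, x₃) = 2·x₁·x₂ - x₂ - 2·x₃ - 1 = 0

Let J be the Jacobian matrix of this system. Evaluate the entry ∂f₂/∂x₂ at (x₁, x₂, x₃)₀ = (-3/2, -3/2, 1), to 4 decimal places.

6.1415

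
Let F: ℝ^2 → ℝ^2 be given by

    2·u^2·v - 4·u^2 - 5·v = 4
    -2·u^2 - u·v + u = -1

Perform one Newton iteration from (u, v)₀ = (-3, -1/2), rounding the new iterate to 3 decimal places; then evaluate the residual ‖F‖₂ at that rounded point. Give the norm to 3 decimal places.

11.671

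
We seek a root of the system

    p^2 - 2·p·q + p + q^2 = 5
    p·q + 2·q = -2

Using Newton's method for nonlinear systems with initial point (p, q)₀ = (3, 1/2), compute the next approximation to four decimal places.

(1.6538, -0.2654)

At (3, 1/2): F = (4.2500, 4.5000).
Jacobian J = [[2·p - 2·q + 1, -2·p + 2·q], [q, p + 2]].
At the point, J = [[6.0000, -5.0000], [0.5000, 5.0000]] (det J = 32.5000).
Solving J·Δ = −F gives Δ = (-1.3462, -0.7654).
Then the next iterate is (p, q)₁ = (1.6538, -0.2654).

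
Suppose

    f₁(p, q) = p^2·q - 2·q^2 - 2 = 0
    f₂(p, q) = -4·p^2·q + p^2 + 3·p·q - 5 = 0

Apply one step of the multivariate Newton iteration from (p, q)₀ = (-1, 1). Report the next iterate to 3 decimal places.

(-0.707, -0.195)

At (-1, 1): F = (-3.000, -11.000).
Jacobian J = [[2·p·q, p^2 - 4·q], [-8·p·q + 2·p + 3·q, -4·p^2 + 3·p]].
At the point, J = [[-2.000, -3.000], [9.000, -7.000]] (det J = 41.000).
Solving J·Δ = −F gives Δ = (0.293, -1.195).
Then the next iterate is (p, q)₁ = (-0.707, -0.195).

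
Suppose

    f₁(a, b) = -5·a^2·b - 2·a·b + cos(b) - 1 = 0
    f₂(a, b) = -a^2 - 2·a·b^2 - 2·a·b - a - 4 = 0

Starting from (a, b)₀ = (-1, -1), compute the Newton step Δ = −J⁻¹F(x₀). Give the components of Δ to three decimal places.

At (-1, -1): F = (2.54030, -4.000).
Jacobian J = [[-10·a·b - 2·b, -5·a^2 - 2·a - sin(b)], [-2·a - 2·b^2 - 2·b - 1, -4·a·b - 2·a]].
At the point, J = [[-8.000, -2.15853], [1.000, -2.000]] (det J = 18.15853).
Solving J·Δ = −F gives Δ = (0.755, -1.622).

(0.755, -1.622)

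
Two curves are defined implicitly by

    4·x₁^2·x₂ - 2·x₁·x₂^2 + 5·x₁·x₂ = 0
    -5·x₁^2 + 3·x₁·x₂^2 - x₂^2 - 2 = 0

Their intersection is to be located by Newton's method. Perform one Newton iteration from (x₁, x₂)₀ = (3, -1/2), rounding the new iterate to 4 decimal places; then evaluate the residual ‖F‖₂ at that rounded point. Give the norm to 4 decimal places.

At (3, -1/2): F = (-27.0000, -45.0000).
Jacobian J = [[8·x₁·x₂ - 2·x₂^2 + 5·x₂, 4·x₁^2 - 4·x₁·x₂ + 5·x₁], [-10·x₁ + 3·x₂^2, 6·x₁·x₂ - 2·x₂]].
At the point, J = [[-15.0000, 57.0000], [-29.2500, -8.0000]] (det J = 1787.2500).
Solving J·Δ = −F gives Δ = (-1.5560, 0.0642).
Then the next iterate is (x₁, x₂)₁ = (1.4440, -0.4358).
Re-evaluating at (1.4440, -0.4358): F = (-7.329779, -11.792861), so ‖F‖₂ = 13.8851.

13.8851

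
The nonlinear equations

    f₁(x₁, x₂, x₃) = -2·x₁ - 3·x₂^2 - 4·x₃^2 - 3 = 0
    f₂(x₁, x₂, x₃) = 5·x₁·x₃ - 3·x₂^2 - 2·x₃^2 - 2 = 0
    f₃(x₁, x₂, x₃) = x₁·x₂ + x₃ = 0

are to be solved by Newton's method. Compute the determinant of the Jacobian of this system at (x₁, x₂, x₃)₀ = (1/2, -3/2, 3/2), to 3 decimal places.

J = [[-2, -6·x₂, -8·x₃], [5·x₃, -6·x₂, 5·x₁ - 4·x₃], [x₂, x₁, 1]].
At the point, J = [[-2.000, 9.000, -12.000], [7.500, 9.000, -3.500], [-1.500, 0.500, 1.000]].
det J = -248.750.

-248.750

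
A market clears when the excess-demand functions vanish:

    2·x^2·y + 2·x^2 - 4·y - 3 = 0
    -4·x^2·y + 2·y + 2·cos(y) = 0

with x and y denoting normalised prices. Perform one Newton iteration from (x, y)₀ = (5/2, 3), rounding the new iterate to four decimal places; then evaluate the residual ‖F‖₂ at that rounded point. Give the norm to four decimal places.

19.4831

At (5/2, 3): F = (35.0000, -70.979985).
Jacobian J = [[4·x·y + 4·x, 2·x^2 - 4], [-8·x·y, -4·x^2 - 2·sin(y) + 2]].
At the point, J = [[40.0000, 8.5000], [-60.0000, -23.282240]] (det J = -421.289601).
Solving J·Δ = −F gives Δ = (-0.5021, -1.7546).
Then the next iterate is (x, y)₁ = (1.9979, 1.2454).
Re-evaluating at (1.9979, 1.2454): F = (9.943897, -16.754408), so ‖F‖₂ = 19.4831.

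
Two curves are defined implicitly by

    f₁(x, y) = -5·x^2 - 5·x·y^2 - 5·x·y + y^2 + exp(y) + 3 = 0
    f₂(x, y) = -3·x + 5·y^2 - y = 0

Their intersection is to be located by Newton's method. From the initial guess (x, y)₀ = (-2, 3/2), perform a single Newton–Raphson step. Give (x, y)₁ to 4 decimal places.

At (-2, 3/2): F = (27.231689, 15.7500).
Jacobian J = [[-10·x - 5·y^2 - 5·y, -10·x·y - 5·x + 2·y + exp(y)], [-3, 10·y - 1]].
At the point, J = [[1.2500, 47.481689], [-3.0000, 14.0000]] (det J = 159.945067).
Solving J·Δ = −F gives Δ = (2.2920, -0.6339).
Then the next iterate is (x, y)₁ = (0.2920, 0.8661).

(0.2920, 0.8661)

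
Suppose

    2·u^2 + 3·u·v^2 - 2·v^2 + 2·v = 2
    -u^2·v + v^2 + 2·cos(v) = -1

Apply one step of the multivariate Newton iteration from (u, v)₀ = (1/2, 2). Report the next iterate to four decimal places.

At (1/2, 2): F = (0.5000, 3.667706).
Jacobian J = [[4·u + 3·v^2, 6·u·v - 4·v + 2], [-2·u·v, -u^2 + 2·v - 2·sin(v)]].
At the point, J = [[14.0000, 0.0000], [-2.0000, 1.931405]] (det J = 27.039672).
Solving J·Δ = −F gives Δ = (-0.0357, -1.9360).
Then the next iterate is (u, v)₁ = (0.4643, 0.0640).

(0.4643, 0.0640)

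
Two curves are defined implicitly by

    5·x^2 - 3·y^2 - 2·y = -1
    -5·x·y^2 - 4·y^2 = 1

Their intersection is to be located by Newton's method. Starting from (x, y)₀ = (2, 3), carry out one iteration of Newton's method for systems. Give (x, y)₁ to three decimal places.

At (2, 3): F = (-12.000, -127.000).
Jacobian J = [[10·x, -6·y - 2], [-5·y^2, -10·x·y - 8·y]].
At the point, J = [[20.000, -20.000], [-45.000, -84.000]] (det J = -2580.000).
Solving J·Δ = −F gives Δ = (-0.594, -1.194).
Then the next iterate is (x, y)₁ = (1.406, 1.806).

(1.406, 1.806)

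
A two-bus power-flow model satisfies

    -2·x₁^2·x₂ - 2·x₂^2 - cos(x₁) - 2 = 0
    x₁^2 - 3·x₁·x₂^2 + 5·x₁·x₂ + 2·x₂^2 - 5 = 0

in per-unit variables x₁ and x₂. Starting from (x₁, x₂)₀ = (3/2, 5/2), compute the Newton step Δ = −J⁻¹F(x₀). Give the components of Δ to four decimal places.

At (3/2, 5/2): F = (-25.820737, 0.3750).
Jacobian J = [[-4·x₁·x₂ + sin(x₁), -2·x₁^2 - 4·x₂], [2·x₁ - 3·x₂^2 + 5·x₂, -6·x₁·x₂ + 5·x₁ + 4·x₂]].
At the point, J = [[-14.002505, -14.5000], [-3.2500, -5.0000]] (det J = 22.887525).
Solving J·Δ = −F gives Δ = (-5.8784, 3.8959).

(-5.8784, 3.8959)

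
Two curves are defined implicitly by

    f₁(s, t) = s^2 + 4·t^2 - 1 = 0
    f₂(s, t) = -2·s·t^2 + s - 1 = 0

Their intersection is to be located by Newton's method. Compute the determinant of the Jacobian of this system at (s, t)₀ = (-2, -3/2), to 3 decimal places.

J = [[2·s, 8·t], [-2·t^2 + 1, -4·s·t]].
At the point, J = [[-4.000, -12.000], [-3.500, -12.000]].
det J = 6.000.

6.000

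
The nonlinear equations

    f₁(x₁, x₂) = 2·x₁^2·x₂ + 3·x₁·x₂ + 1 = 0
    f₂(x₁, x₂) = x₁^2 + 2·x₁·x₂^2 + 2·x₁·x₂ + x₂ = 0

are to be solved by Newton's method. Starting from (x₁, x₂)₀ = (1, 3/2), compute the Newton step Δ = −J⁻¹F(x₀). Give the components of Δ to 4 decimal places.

(-0.5638, -0.5160)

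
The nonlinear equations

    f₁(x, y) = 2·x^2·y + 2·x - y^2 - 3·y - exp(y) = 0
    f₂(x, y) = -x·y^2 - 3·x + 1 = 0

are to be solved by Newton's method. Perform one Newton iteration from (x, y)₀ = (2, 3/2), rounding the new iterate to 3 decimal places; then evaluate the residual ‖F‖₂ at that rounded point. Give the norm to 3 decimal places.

4.027

At (2, 3/2): F = (4.76831, -9.500).
Jacobian J = [[4·x·y + 2, 2·x^2 - 2·y - exp(y) - 3], [-y^2 - 3, -2·x·y]].
At the point, J = [[14.000, -2.48169], [-5.250, -6.000]] (det J = -97.02887).
Solving J·Δ = −F gives Δ = (-0.538, -1.113).
Then the next iterate is (x, y)₁ = (1.462, 0.387).
Re-evaluating at (1.462, 0.387): F = (1.79506, -3.60496), so ‖F‖₂ = 4.027.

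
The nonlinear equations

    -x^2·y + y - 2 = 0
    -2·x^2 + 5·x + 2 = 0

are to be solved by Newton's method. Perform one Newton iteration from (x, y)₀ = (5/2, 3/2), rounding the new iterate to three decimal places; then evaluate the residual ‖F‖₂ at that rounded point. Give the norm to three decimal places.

5.064

At (5/2, 3/2): F = (-9.875, 2.000).
Jacobian J = [[-2·x·y, -x^2 + 1], [-4·x + 5, 0]].
At the point, J = [[-7.500, -5.250], [-5.000, 0.000]] (det J = -26.250).
Solving J·Δ = −F gives Δ = (0.400, -2.452).
Then the next iterate is (x, y)₁ = (2.900, -0.952).
Re-evaluating at (2.900, -0.952): F = (5.05432, -0.320), so ‖F‖₂ = 5.064.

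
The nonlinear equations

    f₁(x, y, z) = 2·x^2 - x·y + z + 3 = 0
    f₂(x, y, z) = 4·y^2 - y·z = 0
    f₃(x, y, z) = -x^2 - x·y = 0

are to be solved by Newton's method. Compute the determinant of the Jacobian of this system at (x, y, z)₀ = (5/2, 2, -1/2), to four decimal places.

40.5000

J = [[4·x - y, -x, 1], [0, 8·y - z, -y], [-2·x - y, -x, 0]].
At the point, J = [[8.0000, -2.5000, 1.0000], [0.0000, 16.5000, -2.0000], [-7.0000, -2.5000, 0.0000]].
det J = 40.5000.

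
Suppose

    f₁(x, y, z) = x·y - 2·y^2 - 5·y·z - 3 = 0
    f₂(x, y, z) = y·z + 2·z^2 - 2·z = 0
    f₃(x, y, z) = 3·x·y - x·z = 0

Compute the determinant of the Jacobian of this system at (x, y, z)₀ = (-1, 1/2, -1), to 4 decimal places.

J = [[y, x - 4·y - 5·z, -5·y], [0, z, y + 4·z - 2], [3·y - z, 3·x, -x]].
At the point, J = [[0.5000, 2.0000, -2.5000], [0.0000, -1.0000, -5.5000], [2.5000, -3.0000, 1.0000]].
det J = -42.5000.

-42.5000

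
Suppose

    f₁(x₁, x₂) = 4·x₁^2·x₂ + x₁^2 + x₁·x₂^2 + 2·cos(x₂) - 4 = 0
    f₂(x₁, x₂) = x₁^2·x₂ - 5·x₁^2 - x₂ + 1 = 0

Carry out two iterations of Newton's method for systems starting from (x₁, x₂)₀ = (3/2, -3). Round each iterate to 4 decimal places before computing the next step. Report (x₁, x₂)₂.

At (3/2, -3): F = (-17.229985, -14.0000).
Jacobian J = [[8·x₁·x₂ + 2·x₁ + x₂^2, 4·x₁^2 + 2·x₁·x₂ - 2·sin(x₂)], [2·x₁·x₂ - 10·x₁, x₁^2 - 1]].
At the point, J = [[-24.0000, 0.282240], [-24.0000, 1.2500]] (det J = -23.226240).
Solving J·Δ = −F gives Δ = (-0.7572, -3.3376).
Then the next iterate is (x₁, x₂)₁ = (0.7428, -6.3376).
Round to (0.7428, -6.3376) and repeat: F = (14.396353, 1.082058), J = [[3.990220, -7.099356], [-16.843139, -0.448248]].
Δ = (0.0101, 2.0335), so (x₁, x₂)₂ = (0.7529, -4.3041).

(0.7529, -4.3041)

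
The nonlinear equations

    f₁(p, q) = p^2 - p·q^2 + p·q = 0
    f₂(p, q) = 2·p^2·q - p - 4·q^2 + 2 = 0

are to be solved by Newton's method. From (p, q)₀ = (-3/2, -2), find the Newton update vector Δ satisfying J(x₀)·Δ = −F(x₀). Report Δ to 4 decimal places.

(0.6801, 0.6838)

At (-3/2, -2): F = (11.2500, -21.5000).
Jacobian J = [[2·p - q^2 + q, -2·p·q + p], [4·p·q - 1, 2·p^2 - 8·q]].
At the point, J = [[-9.0000, -7.5000], [11.0000, 20.5000]] (det J = -102.0000).
Solving J·Δ = −F gives Δ = (0.6801, 0.6838).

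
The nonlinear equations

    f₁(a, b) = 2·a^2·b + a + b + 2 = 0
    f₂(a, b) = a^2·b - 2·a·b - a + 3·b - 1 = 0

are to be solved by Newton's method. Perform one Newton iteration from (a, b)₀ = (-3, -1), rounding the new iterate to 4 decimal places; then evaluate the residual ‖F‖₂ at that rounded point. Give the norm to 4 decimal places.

5.6059

At (-3, -1): F = (-20.0000, -16.0000).
Jacobian J = [[4·a·b + 1, 2·a^2 + 1], [2·a·b - 2·b - 1, a^2 - 2·a + 3]].
At the point, J = [[13.0000, 19.0000], [7.0000, 18.0000]] (det J = 101.0000).
Solving J·Δ = −F gives Δ = (0.5545, 0.6733).
Then the next iterate is (a, b)₁ = (-2.4455, -0.3267).
Re-evaluating at (-2.4455, -0.3267): F = (-4.679839, -3.086309), so ‖F‖₂ = 5.6059.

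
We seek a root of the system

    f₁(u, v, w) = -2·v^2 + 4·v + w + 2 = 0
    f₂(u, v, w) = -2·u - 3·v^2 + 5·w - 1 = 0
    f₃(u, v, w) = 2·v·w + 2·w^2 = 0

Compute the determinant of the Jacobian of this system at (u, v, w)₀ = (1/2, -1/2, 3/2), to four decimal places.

54.0000

J = [[0, -4·v + 4, 1], [-2, -6·v, 5], [0, 2·w, 2·v + 4·w]].
At the point, J = [[0.0000, 6.0000, 1.0000], [-2.0000, 3.0000, 5.0000], [0.0000, 3.0000, 5.0000]].
det J = 54.0000.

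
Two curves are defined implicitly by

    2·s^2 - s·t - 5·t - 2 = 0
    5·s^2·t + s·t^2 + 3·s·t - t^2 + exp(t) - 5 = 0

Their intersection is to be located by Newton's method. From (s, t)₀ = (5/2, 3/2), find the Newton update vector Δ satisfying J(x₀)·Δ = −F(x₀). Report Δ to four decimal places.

At (5/2, 3/2): F = (-0.7500, 60.981689).
Jacobian J = [[4·s - t, -s - 5], [10·s·t + t^2 + 3·t, 5·s^2 + 2·s·t + 3·s - 2·t + exp(t)]].
At the point, J = [[8.5000, -7.5000], [44.2500, 47.731689]] (det J = 737.594357).
Solving J·Δ = −F gives Δ = (-0.5715, -0.7477).

(-0.5715, -0.7477)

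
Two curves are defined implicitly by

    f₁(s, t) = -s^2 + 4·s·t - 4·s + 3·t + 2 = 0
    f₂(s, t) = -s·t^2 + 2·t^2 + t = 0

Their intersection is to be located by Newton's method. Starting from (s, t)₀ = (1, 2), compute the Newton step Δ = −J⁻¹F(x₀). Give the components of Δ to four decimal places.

At (1, 2): F = (11.0000, 6.0000).
Jacobian J = [[-2·s + 4·t - 4, 4·s + 3], [-t^2, -2·s·t + 4·t + 1]].
At the point, J = [[2.0000, 7.0000], [-4.0000, 5.0000]] (det J = 38.0000).
Solving J·Δ = −F gives Δ = (-0.3421, -1.4737).

(-0.3421, -1.4737)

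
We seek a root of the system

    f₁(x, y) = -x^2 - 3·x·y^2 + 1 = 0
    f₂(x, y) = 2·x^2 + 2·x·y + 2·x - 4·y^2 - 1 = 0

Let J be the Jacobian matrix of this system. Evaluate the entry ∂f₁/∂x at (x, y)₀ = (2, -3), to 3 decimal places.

-31.000

∂f₁/∂x = -2·x - 3·y^2.
At (2, -3) this is -31.000.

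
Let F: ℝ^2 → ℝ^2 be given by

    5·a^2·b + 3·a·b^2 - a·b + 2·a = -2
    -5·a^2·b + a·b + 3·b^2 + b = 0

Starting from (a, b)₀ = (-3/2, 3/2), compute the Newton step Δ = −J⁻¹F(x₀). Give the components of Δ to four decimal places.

(0.5031, 0.4364)

At (-3/2, 3/2): F = (8.0000, -10.8750).
Jacobian J = [[10·a·b + 3·b^2 - b + 2, 5·a^2 + 6·a·b - a], [-10·a·b + b, -5·a^2 + a + 6·b + 1]].
At the point, J = [[-15.2500, -0.7500], [24.0000, -2.7500]] (det J = 59.9375).
Solving J·Δ = −F gives Δ = (0.5031, 0.4364).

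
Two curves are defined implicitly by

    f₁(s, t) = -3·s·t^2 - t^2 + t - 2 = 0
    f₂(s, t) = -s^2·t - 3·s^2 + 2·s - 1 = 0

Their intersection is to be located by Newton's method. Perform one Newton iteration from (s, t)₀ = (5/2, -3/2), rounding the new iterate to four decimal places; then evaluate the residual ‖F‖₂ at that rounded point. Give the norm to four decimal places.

At (5/2, -3/2): F = (-22.6250, -5.3750).
Jacobian J = [[-3·t^2, -6·s·t - 2·t + 1], [-2·s·t - 6·s + 2, -s^2]].
At the point, J = [[-6.7500, 26.5000], [-5.5000, -6.2500]] (det J = 187.9375).
Solving J·Δ = −F gives Δ = (-1.5103, 0.4691).
Then the next iterate is (s, t)₁ = (0.9897, -1.0309).
Re-evaluating at (0.9897, -1.0309): F = (-7.249080, -0.949345), so ‖F‖₂ = 7.3110.

7.3110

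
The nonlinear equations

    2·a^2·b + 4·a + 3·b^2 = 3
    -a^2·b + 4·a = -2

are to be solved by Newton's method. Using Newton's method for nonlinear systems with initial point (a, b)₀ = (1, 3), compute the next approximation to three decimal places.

(4.917, -1.833)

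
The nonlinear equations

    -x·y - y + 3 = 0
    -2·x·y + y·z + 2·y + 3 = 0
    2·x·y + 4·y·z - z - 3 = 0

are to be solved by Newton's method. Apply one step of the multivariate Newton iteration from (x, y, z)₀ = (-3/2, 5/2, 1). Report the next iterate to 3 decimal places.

At (-3/2, 5/2, 1): F = (4.250, 18.000, -1.500).
Jacobian J = [[-y, -x - 1, 0], [-2·y, -2·x + z + 2, y], [2·y, 2·x + 4·z, 4·y - 1]].
At the point, J = [[-2.500, 0.500, 0.000], [-5.000, 6.000, 2.500], [5.000, 1.000, 9.000]] (det J = -100.000).
Solving J·Δ = −F gives Δ = (1.360, -1.700, -0.400).
Then the next iterate is (x, y, z)₁ = (-0.140, 0.800, 0.600).

(-0.140, 0.800, 0.600)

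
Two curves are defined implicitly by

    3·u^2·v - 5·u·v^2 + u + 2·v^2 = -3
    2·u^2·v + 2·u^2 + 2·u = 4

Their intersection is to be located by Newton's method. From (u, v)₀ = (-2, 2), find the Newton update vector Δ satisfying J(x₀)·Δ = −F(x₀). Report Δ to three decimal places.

(0.385, -0.941)

At (-2, 2): F = (73.000, 16.000).
Jacobian J = [[6·u·v - 5·v^2 + 1, 3·u^2 - 10·u·v + 4·v], [4·u·v + 4·u + 2, 2·u^2]].
At the point, J = [[-43.000, 60.000], [-22.000, 8.000]] (det J = 976.000).
Solving J·Δ = −F gives Δ = (0.385, -0.941).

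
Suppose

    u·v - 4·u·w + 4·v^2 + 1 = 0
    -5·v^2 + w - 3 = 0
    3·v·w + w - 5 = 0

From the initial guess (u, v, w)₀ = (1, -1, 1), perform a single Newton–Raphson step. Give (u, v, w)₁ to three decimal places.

At (1, -1, 1): F = (0.000, -7.000, -7.000).
Jacobian J = [[v - 4·w, u + 8·v, -4·u], [0, -10·v, 1], [0, 3·w, 3·v + 1]].
At the point, J = [[-5.000, -7.000, -4.000], [0.000, 10.000, 1.000], [0.000, 3.000, -2.000]] (det J = 115.000).
Solving J·Δ = −F gives Δ = (0.426, 0.913, -2.130).
Then the next iterate is (u, v, w)₁ = (1.426, -0.087, -1.130).

(1.426, -0.087, -1.130)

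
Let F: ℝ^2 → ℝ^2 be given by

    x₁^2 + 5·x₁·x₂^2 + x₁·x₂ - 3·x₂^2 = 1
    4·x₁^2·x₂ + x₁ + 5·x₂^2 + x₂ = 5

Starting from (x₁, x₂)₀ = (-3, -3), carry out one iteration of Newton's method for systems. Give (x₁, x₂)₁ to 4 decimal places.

(-2.0888, -1.9315)

At (-3, -3): F = (-145.0000, -74.0000).
Jacobian J = [[2·x₁ + 5·x₂^2 + x₂, 10·x₁·x₂ + x₁ - 6·x₂], [8·x₁·x₂ + 1, 4·x₁^2 + 10·x₂ + 1]].
At the point, J = [[36.0000, 105.0000], [73.0000, 7.0000]] (det J = -7413.0000).
Solving J·Δ = −F gives Δ = (0.9112, 1.0685).
Then the next iterate is (x₁, x₂)₁ = (-2.0888, -1.9315).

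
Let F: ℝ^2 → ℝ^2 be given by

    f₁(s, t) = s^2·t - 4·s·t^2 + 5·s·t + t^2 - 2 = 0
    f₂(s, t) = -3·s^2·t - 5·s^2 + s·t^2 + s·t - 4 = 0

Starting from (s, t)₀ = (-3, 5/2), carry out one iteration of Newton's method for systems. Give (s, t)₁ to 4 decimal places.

At (-3, 5/2): F = (64.2500, -142.7500).
Jacobian J = [[2·s·t - 4·t^2 + 5·t, s^2 - 8·s·t + 5·s + 2·t], [-6·s·t - 10·s + t^2 + t, -3·s^2 + 2·s·t + s]].
At the point, J = [[-27.5000, 59.0000], [83.7500, -45.0000]] (det J = -3703.7500).
Solving J·Δ = −F gives Δ = (1.4934, -0.3929).
Then the next iterate is (s, t)₁ = (-1.5066, 2.1071).

(-1.5066, 2.1071)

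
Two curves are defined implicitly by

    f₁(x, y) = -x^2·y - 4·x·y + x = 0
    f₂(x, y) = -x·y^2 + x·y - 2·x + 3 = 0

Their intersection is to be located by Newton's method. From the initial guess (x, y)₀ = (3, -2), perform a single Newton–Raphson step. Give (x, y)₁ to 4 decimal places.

At (3, -2): F = (45.0000, -21.0000).
Jacobian J = [[-2·x·y - 4·y + 1, -x^2 - 4·x], [-y^2 + y - 2, -2·x·y + x]].
At the point, J = [[21.0000, -21.0000], [-8.0000, 15.0000]] (det J = 147.0000).
Solving J·Δ = −F gives Δ = (-1.5918, 0.5510).
Then the next iterate is (x, y)₁ = (1.4082, -1.4490).

(1.4082, -1.4490)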